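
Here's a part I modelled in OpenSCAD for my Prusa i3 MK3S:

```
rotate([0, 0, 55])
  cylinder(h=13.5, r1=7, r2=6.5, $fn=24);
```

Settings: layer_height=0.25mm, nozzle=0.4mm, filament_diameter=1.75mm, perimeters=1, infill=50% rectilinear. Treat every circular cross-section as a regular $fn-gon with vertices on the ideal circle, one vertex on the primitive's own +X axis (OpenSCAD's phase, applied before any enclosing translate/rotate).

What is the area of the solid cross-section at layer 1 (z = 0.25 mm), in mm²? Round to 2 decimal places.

151.78 mm²

At z = 0.25 mm: the cone contributes a regular 24-gon of circumradius 6.991 (interpolated between r1=7 and r2=6.5 at t=0.019) (area = (24/2)·6.991²·sin(360°/24) = 151.78 mm²); (rotated 55° about Z; rotation is an isometry so areas/perimeters/island counts are preserved). Overall, the cross-section is a single solid region. Net area = 151.78 mm².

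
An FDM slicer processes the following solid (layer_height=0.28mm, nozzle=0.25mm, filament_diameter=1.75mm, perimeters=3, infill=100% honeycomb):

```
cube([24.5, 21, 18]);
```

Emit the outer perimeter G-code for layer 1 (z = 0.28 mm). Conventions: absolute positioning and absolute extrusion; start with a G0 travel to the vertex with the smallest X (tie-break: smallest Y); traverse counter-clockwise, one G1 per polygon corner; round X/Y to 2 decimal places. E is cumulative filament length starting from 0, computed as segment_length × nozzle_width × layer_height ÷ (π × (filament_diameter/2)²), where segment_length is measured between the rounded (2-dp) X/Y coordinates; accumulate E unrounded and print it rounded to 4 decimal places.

At z = 0.28 mm: the cube (footprint 24.5×21) is included at this height. The outline is a single polygon with 4 vertices. Extrusion per mm of travel: 0.25 × 0.28 / (π × 0.875²) = 0.029103. Accumulating E over each segment gives final E = 2.6483.

G0 X0.00 Y0.00 Z0.28
G1 X24.50 Y0.00 E0.7130
G1 X24.50 Y21.00 E1.3242
G1 X0.00 Y21.00 E2.0372
G1 X0.00 Y0.00 E2.6483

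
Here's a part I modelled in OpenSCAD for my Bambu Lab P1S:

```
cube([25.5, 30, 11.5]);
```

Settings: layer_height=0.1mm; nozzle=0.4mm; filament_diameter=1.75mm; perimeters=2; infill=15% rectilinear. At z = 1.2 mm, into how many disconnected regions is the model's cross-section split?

1

At z = 1.2 mm: the 25.5×30 cube contributes its full rectangle. The result has 1 disconnected region.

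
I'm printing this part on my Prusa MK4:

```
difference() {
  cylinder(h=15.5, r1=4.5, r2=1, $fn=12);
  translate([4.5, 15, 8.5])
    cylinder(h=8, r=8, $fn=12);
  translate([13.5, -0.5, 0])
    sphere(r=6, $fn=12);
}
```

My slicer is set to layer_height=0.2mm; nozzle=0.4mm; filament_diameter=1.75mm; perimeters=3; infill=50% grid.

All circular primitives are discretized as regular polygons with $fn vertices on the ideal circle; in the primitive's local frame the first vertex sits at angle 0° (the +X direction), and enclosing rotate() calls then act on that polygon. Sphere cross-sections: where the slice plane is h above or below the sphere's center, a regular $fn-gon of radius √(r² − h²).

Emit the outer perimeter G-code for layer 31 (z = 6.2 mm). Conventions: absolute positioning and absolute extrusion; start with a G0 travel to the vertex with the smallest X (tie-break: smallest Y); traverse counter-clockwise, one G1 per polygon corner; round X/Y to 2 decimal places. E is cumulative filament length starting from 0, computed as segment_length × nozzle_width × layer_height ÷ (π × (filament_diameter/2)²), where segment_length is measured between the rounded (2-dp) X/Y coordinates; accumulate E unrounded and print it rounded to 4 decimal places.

G0 X-3.10 Y0.00 Z6.20
G1 X-2.68 Y-1.55 E0.0534
G1 X-1.55 Y-2.68 E0.1066
G1 X0.00 Y-3.10 E0.1600
G1 X1.55 Y-2.68 E0.2134
G1 X2.68 Y-1.55 E0.2665
G1 X3.10 Y0.00 E0.3200
G1 X2.68 Y1.55 E0.3734
G1 X1.55 Y2.68 E0.4265
G1 X0.00 Y3.10 E0.4799
G1 X-1.55 Y2.68 E0.5333
G1 X-2.68 Y1.55 E0.5865
G1 X-3.10 Y0.00 E0.6399

At z = 6.2 mm: the cone contributes a regular 12-gon of circumradius 3.100 (interpolated between r1=4.5 and r2=1 at t=0.400); the cylinder at (4.5, 15) does not reach this height (z outside [8.5, 16.5]); the sphere at (13.5, -0.5) is absent (|z−center|=6.200 > r=6); Taking the first minus the rest: none of the subtracted shapes is present at this height, so the cone is unchanged — 1 connected region. The outline is a single polygon with 12 vertices. Extrusion per mm of travel: 0.4 × 0.2 / (π × 0.875²) = 0.033260. Accumulating E over each segment gives final E = 0.6399.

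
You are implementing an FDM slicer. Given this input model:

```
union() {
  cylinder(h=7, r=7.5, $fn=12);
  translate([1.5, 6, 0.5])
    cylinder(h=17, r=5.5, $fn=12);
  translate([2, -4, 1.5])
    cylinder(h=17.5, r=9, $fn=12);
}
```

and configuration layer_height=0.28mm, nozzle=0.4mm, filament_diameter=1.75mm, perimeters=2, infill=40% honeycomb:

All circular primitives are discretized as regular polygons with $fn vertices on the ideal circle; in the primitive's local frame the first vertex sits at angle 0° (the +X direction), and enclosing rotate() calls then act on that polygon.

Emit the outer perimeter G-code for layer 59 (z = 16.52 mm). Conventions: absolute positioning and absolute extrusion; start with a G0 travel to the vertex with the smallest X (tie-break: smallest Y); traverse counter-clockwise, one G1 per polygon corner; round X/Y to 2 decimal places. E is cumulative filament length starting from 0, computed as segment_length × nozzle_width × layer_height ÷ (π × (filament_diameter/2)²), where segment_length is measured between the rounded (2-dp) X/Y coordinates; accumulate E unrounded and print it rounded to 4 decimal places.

At z = 16.52 mm: the cylinder is not intersected at this z (z outside [0, 7]); the r=5.5 cylinder at (1.5, 6) gives a regular 12-gon of circumradius 5.5 (constant along its height); the r=9 cylinder at (2, -4) contributes a regular 12-gon of circumradius 9; Combining (union): the regions partially overlap (shared area 27.52 mm²), so overlapping operands fuse into one piece — 1 connected region. The outline is a single polygon with 20 vertices. Extrusion per mm of travel: 0.4 × 0.28 / (π × 0.875²) = 0.046564. Accumulating E over each segment gives final E = 3.1697.

G0 X-7.00 Y-4.00 Z16.52
G1 X-5.79 Y-8.50 E0.2170
G1 X-2.50 Y-11.79 E0.4336
G1 X2.00 Y-13.00 E0.6506
G1 X6.50 Y-11.79 E0.8676
G1 X9.79 Y-8.50 E1.0842
G1 X11.00 Y-4.00 E1.3012
G1 X9.79 Y0.50 E1.5182
G1 X6.50 Y3.79 E1.7349
G1 X6.42 Y3.82 E1.7388
G1 X7.00 Y6.00 E1.8439
G1 X6.26 Y8.75 E1.9765
G1 X4.25 Y10.76 E2.1089
G1 X1.50 Y11.50 E2.2415
G1 X-1.25 Y10.76 E2.3741
G1 X-3.26 Y8.75 E2.5064
G1 X-4.00 Y6.00 E2.6390
G1 X-3.26 Y3.25 E2.7716
G1 X-3.15 Y3.14 E2.7789
G1 X-5.79 Y0.50 E2.9527
G1 X-7.00 Y-4.00 E3.1697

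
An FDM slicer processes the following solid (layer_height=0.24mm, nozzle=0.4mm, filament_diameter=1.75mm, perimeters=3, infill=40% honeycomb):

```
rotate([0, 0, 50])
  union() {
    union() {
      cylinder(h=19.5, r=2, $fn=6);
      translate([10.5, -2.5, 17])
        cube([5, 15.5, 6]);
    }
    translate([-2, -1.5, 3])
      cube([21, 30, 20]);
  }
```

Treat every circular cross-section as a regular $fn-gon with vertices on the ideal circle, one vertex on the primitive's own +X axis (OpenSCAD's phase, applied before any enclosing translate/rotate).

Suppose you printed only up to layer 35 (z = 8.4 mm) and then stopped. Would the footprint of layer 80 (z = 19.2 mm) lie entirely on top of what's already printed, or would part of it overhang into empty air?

Compare the two slices. At z = 8.4: the r=2 cylinder contributes a regular 6-gon of circumradius 2 (area = (6/2)·2.000²·sin(360°/6) = 10.39 mm²); the cube at (10.5, -2.5) does not reach this height (z outside [17, 23]); Combining (union): only the r=2 cylinder is present, so the union is just that shape — area = 10.39 mm²; the 21×30 cube at (-2, -1.5) contributes its full rectangle (area 630.00 mm²); Merging all regions: the regions partially overlap — summed areas 640.39 mm² minus the doubly-counted overlap 9.90 mm² gives 630.50 mm² — area = 630.50 mm²; (rotated 50° about Z; rotation is an isometry so areas/perimeters/island counts are preserved). At z = 19.2: the r=2 cylinder contributes a regular 6-gon of circumradius 2 (area = (6/2)·2.000²·sin(360°/6) = 10.39 mm²); the cube at (10.5, -2.5) is present — its section is the full 5×15.5 rectangle (area 77.50 mm²); Taking the union: the 2 present regions are separate (no shared area or edge), so areas and boundary lengths simply add and each stays a separate island — area = 87.89 mm²; the cube at (-2, -1.5) (footprint 21×30) is included at this height (area 630.00 mm²); Combining (union): the regions partially overlap — summed areas 717.89 mm² minus the doubly-counted overlap 82.40 mm² gives 635.50 mm² — area = 635.50 mm²; (rotated 50° about Z; rotation is an isometry so areas/perimeters/island counts are preserved). Checking containment: at z = 19.2 the cross-section extends beyond the z = 8.4 cross-section by about 5.00 mm².

part overhangs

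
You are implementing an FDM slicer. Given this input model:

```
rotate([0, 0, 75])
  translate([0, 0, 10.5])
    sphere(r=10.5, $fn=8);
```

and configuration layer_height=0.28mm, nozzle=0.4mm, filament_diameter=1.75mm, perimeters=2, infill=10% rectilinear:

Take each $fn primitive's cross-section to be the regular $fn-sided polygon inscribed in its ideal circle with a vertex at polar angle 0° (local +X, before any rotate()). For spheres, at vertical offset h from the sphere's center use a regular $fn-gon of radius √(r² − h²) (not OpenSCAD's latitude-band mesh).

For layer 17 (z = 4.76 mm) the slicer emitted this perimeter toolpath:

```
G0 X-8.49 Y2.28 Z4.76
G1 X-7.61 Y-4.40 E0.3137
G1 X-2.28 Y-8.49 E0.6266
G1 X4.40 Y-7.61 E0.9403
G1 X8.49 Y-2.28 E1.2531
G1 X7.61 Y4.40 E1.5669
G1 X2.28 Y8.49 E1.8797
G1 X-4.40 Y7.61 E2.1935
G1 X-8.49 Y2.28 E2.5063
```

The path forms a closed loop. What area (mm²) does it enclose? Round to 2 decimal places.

Apply the shoelace formula to the sequence of (X, Y) vertices; enclosed area = 218.57 mm².

218.57 mm²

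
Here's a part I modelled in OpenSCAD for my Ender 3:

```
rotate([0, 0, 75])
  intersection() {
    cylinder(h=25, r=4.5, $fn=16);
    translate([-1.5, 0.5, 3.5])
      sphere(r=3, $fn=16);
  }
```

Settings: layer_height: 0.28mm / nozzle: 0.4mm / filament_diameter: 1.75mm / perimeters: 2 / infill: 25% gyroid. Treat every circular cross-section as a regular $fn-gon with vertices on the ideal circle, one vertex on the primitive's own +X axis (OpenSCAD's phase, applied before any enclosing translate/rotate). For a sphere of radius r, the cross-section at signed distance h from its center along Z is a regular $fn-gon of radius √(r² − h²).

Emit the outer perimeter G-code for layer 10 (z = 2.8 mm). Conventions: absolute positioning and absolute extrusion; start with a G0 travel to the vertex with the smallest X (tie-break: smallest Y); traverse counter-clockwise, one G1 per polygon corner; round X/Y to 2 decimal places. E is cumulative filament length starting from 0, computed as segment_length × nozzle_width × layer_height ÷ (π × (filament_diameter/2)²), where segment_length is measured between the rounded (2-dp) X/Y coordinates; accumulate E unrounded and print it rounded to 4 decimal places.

G0 X-3.76 Y-1.70 Z2.80
G1 X-3.40 Y-2.78 E0.0530
G1 X-2.68 Y-3.60 E0.1038
G1 X-1.58 Y-4.14 E0.1609
G1 X-0.49 Y-4.21 E0.2117
G1 X0.59 Y-3.85 E0.2648
G1 X1.44 Y-3.10 E0.3175
G1 X1.95 Y-2.07 E0.3711
G1 X2.02 Y-0.94 E0.4238
G1 X1.66 Y0.14 E0.4768
G1 X0.90 Y0.99 E0.5299
G1 X-0.12 Y1.50 E0.5830
G1 X-1.25 Y1.57 E0.6357
G1 X-2.33 Y1.21 E0.6887
G1 X-3.19 Y0.46 E0.7418
G1 X-3.69 Y-0.56 E0.7947
G1 X-3.76 Y-1.70 E0.8479

At z = 2.8 mm: the r=4.5 cylinder contributes a regular 16-gon of circumradius 4.5; the sphere at (-1.5, 0.5): section is a regular 16-gon, circumradius = √(r²−h²) = √(3²−0.7²) = 2.917; Taking the intersection: the r=3 sphere at (-1.5, 0.5) partially overlaps the r=4.5 cylinder; clipping to the common part keeps 26.03 mm² — 1 connected region; (rotated 75° about Z; rotation is an isometry so areas/perimeters/island counts are preserved). The outline is a single polygon with 16 vertices. Extrusion per mm of travel: 0.4 × 0.28 / (π × 0.875²) = 0.046564. Accumulating E over each segment gives final E = 0.8479.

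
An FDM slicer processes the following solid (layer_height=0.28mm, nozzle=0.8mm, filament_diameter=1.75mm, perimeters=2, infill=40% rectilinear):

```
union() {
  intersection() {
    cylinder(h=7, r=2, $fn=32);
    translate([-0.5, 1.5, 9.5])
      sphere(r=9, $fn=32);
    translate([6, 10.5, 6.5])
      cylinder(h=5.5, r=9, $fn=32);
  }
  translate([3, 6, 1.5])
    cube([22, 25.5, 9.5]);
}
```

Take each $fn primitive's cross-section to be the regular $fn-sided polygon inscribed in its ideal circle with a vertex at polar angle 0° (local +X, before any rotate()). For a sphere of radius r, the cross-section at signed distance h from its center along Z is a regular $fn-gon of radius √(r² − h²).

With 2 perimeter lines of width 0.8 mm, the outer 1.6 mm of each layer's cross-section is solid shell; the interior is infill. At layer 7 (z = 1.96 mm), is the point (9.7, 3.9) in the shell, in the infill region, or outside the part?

outside

At z = 1.96 mm: the r=2 cylinder contributes a regular 32-gon of circumradius 2; the sphere at (-0.5, 1.5): section is a regular 32-gon, circumradius = √(r²−h²) = √(9²−7.54²) = 4.914; the cylinder at (6, 10.5) is absent (z outside [6.5, 12]); Taking the intersection: at least one operand is absent at this height, so nothing remains; the cube at (3, 6) is present — its section is the full 22×25.5 rectangle; Merging all regions: only the 22×25.5 cube at (3, 6) is present, so the union is just that shape — 1 connected region. Overall, the cross-section is a single solid region. The nearest boundary edge runs (3.00, 6.00)→(25.00, 6.00); distance from the point to it = 2.10 mm. The point is not inside any of the regions above, so it lies outside the cross-section (2.10 mm from the nearest boundary).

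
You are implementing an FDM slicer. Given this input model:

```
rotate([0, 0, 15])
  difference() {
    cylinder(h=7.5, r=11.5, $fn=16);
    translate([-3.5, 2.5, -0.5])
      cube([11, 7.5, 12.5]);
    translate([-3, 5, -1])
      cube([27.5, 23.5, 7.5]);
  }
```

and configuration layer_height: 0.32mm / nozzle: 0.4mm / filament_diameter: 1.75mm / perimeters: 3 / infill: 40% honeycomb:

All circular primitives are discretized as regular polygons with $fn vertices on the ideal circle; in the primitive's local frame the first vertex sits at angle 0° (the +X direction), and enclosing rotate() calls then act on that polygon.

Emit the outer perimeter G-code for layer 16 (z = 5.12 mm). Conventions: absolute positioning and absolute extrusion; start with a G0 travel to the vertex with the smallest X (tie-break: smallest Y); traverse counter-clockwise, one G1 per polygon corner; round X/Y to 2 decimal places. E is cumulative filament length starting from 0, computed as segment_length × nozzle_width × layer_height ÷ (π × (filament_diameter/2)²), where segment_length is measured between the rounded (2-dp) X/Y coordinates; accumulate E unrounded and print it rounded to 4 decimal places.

G0 X-11.40 Y1.50 Z5.12
G1 X-11.11 Y-2.98 E0.2389
G1 X-9.12 Y-7.00 E0.4776
G1 X-5.75 Y-9.96 E0.7163
G1 X-1.50 Y-11.40 E0.9551
G1 X2.98 Y-11.11 E1.1940
G1 X7.00 Y-9.12 E1.4327
G1 X9.96 Y-5.75 E1.6714
G1 X11.40 Y-1.50 E1.9102
G1 X11.11 Y2.98 E2.1491
G1 X9.12 Y7.00 E2.3878
G1 X8.58 Y7.48 E2.4263
G1 X5.95 Y6.77 E2.5712
G1 X6.60 Y4.36 E2.7041
G1 X-4.03 Y1.51 E3.2897
G1 X-5.97 Y8.75 E3.6886
G1 X-5.49 Y8.88 E3.7151
G1 X-5.72 Y9.76 E3.7635
G1 X-7.00 Y9.12 E3.8396
G1 X-9.96 Y5.75 E4.0783
G1 X-11.40 Y1.50 E4.3171

At z = 5.12 mm: the r=11.5 cylinder gives a regular 16-gon of circumradius 11.5 (constant along its height); the 11×7.5 cube at (-3.5, 2.5) contributes its full rectangle; the cube at (-3, 5) (footprint 27.5×23.5) is included at this height; Taking the first minus the rest: starting from the r=11.5 cylinder, the 11×7.5 cube at (-3.5, 2.5) partially overlaps it — only the 80.94 mm² overlap (of its 82.50 mm²) is removed, clipping the outline; the 27.5×23.5 cube at (-3, 5) partially overlaps it — only the 13.96 mm² overlap (of its 646.25 mm²) is removed, clipping the outline — 1 connected region; (whole slice rotated 15° about Z — lengths, areas and connectivity unchanged). The outline is a single polygon with 20 vertices. Extrusion per mm of travel: 0.4 × 0.32 / (π × 0.875²) = 0.053216. Accumulating E over each segment gives final E = 4.3171.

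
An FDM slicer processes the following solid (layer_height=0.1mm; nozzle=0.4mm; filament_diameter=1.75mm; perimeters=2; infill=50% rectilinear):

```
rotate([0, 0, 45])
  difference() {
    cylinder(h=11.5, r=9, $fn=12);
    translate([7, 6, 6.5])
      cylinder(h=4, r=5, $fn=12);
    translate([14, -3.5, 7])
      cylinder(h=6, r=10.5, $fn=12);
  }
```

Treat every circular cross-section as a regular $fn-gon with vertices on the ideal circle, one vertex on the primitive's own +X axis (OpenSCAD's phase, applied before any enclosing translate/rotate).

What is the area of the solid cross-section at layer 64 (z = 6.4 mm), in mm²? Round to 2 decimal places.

At z = 6.4 mm: the r=9 cylinder contributes a regular 12-gon of circumradius 9 (area = (12/2)·9.000²·sin(360°/12) = 243.00 mm²); the cylinder at (7, 6) is absent (z outside [6.5, 10.5]); the cylinder at (14, -3.5) is not intersected at this z (z outside [7, 13]); Taking the first minus the rest: none of the subtracted shapes is present at this height, so the r=9 cylinder is unchanged — area = 243.00 mm²; (rotated 45° about Z; rotation is an isometry so areas/perimeters/island counts are preserved). Overall, the cross-section is a single solid region. Net area = 243.00 mm².

243.00 mm²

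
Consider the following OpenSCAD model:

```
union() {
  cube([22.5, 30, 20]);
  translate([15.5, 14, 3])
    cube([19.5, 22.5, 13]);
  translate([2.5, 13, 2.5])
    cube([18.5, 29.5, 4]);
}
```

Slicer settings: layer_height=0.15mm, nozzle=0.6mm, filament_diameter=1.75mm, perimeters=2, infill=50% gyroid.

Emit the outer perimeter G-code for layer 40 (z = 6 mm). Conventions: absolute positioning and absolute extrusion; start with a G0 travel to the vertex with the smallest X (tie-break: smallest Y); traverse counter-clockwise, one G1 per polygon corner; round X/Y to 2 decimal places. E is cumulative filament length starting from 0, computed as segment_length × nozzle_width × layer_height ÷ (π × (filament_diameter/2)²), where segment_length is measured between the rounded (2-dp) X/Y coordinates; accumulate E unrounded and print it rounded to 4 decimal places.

At z = 6 mm: the cube (footprint 22.5×30) is included at this height; the 19.5×22.5 cube at (15.5, 14) contributes its full rectangle; the cube at (2.5, 13) (footprint 18.5×29.5) is included at this height; Taking the union: the regions partially overlap (shared area 462.25 mm²), so overlapping operands fuse into one piece — 1 connected region. The outline is a single polygon with 10 vertices. Extrusion per mm of travel: 0.6 × 0.15 / (π × 0.875²) = 0.037418. Accumulating E over each segment gives final E = 5.7997.

G0 X0.00 Y0.00 Z6.00
G1 X22.50 Y0.00 E0.8419
G1 X22.50 Y14.00 E1.3657
G1 X35.00 Y14.00 E1.8335
G1 X35.00 Y36.50 E2.6754
G1 X21.00 Y36.50 E3.1992
G1 X21.00 Y42.50 E3.4237
G1 X2.50 Y42.50 E4.1159
G1 X2.50 Y30.00 E4.5837
G1 X0.00 Y30.00 E4.6772
G1 X0.00 Y0.00 E5.7997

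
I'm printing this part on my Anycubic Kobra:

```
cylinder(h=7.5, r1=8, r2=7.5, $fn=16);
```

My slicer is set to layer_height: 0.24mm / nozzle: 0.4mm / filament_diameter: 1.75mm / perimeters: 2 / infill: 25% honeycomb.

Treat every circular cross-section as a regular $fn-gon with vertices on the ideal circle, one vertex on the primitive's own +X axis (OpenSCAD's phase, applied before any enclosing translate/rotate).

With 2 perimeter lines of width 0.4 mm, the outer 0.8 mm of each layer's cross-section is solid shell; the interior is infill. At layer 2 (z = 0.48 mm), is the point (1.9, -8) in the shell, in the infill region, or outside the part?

outside

At z = 0.48 mm: the cone (r1=8→r2=7.5) has section circumradius 7.968 here — a regular 16-gon. Overall, the cross-section is a single solid region. The nearest boundary edge runs (-0.00, -7.97)→(3.05, -7.36); distance from the point to it = 0.40 mm. The point is not inside any of the regions above, so it lies outside the cross-section (0.40 mm from the nearest boundary).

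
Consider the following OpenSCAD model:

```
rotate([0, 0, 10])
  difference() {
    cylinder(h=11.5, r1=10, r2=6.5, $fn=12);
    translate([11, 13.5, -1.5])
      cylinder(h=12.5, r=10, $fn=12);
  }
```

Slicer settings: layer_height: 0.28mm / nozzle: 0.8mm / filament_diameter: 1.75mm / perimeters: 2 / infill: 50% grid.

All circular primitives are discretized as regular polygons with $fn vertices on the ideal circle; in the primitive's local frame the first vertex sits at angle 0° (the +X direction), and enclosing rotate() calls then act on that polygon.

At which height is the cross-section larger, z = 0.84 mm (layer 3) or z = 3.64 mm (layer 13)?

layer 3 (z = 0.84 mm)

Layer 3 (z = 0.84): the cone contributes a regular 12-gon of circumradius 9.744 (interpolated between r1=10 and r2=6.5 at t=0.073) (area = (12/2)·9.744²·sin(360°/12) = 284.86 mm²); the cylinder at (11, 13.5): section is a regular 12-gon, circumradius r=10 (area = (12/2)·10.000²·sin(360°/12) = 300.00 mm²); After the difference (first − rest): starting from the cone (284.86 mm²), the r=10 cylinder at (11, 13.5) partially overlaps it — only the 10.67 mm² overlap (of its 300.00 mm²) is removed, clipping the outline — area = 274.19 mm²; (whole slice rotated 10° about Z — lengths, areas and connectivity unchanged). So its area = 274.19 mm². Layer 13 (z = 3.64): the cone (r1=10→r2=6.5) has section circumradius 8.892 here — a regular 12-gon (area = (12/2)·8.892²·sin(360°/12) = 237.21 mm²); the r=10 cylinder at (11, 13.5) contributes a regular 12-gon of circumradius 10 (area = (12/2)·10.000²·sin(360°/12) = 300.00 mm²); Taking the first minus the rest: starting from the cone (237.21 mm²), the r=10 cylinder at (11, 13.5) partially overlaps it — only the 4.36 mm² overlap (of its 300.00 mm²) is removed, clipping the outline — area = 232.85 mm²; (whole slice rotated 10° about Z — lengths, areas and connectivity unchanged). So its area = 232.85 mm². Layer 3 is larger (274.19 vs 232.85 mm²).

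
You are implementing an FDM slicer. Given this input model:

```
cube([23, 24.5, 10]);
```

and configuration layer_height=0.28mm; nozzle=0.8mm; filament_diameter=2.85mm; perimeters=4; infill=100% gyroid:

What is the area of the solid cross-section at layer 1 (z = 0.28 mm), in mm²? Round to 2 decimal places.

563.50 mm²

At z = 0.28 mm: the 23×24.5 cube contributes its full rectangle (area 563.50 mm²). Overall, the cross-section is a single solid region. Net area = 563.50 mm².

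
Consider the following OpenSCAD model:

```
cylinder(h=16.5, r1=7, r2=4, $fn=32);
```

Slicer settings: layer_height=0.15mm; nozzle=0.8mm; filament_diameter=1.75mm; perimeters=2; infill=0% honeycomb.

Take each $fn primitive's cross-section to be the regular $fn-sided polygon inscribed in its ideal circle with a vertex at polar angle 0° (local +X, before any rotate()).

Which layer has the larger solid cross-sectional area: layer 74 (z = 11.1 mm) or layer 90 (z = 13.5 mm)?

layer 74 (z = 11.1 mm)

Layer 74 (z = 11.1): the cone (r1=7→r2=4) has section circumradius 4.982 here — a regular 32-gon (area = (32/2)·4.982²·sin(360°/32) = 77.47 mm²). So its area = 77.47 mm². Layer 90 (z = 13.5): the cone (r1=7→r2=4) has section circumradius 4.545 here — a regular 32-gon (area = (32/2)·4.545²·sin(360°/32) = 64.49 mm²). So its area = 64.49 mm². Layer 74 is larger (77.47 vs 64.49 mm²).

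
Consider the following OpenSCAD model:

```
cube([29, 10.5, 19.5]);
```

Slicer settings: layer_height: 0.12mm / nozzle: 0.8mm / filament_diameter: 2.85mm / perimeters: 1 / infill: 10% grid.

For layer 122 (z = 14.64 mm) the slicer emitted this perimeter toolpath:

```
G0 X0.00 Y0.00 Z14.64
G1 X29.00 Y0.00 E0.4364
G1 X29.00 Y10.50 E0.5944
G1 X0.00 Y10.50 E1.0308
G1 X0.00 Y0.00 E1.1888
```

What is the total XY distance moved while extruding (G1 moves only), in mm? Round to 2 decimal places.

Sum the Euclidean lengths of each G1 segment: total = 79.00 mm.

79.00 mm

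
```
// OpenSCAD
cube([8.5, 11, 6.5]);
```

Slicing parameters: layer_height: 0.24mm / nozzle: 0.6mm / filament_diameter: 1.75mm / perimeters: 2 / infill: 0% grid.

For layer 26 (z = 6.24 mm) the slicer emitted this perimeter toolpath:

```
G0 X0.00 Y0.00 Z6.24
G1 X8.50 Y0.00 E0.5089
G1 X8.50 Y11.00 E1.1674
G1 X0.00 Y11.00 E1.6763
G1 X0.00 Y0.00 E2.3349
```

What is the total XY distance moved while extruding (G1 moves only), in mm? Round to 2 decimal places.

Sum the Euclidean lengths of each G1 segment: total = 39.00 mm.

39.00 mm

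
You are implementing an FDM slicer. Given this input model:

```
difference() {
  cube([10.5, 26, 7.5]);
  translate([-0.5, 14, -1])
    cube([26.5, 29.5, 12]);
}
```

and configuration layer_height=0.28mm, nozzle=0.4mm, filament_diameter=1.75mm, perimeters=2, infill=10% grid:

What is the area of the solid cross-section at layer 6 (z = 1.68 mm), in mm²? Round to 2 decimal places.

147.00 mm²

At z = 1.68 mm: the cube (footprint 10.5×26) is included at this height (area 273.00 mm²); the 26.5×29.5 cube at (-0.5, 14) contributes its full rectangle (area 781.75 mm²); Taking the first minus the rest: starting from the 10.5×26 cube (273.00 mm²), the 26.5×29.5 cube at (-0.5, 14) partially overlaps it — only the 126.00 mm² overlap (of its 781.75 mm²) is removed, clipping the outline — area = 147.00 mm². Overall, the cross-section is a single solid region. Net area = 147.00 mm².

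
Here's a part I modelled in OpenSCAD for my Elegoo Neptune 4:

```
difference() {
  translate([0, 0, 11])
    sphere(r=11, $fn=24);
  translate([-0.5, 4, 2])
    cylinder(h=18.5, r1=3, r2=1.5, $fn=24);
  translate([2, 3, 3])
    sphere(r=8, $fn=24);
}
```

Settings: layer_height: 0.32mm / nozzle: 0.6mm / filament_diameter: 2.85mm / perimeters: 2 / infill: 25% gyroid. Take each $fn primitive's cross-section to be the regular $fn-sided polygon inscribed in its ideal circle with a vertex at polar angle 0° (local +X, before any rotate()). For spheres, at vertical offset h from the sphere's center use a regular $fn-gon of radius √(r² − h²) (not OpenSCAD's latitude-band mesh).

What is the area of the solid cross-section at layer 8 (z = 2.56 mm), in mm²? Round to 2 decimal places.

33.45 mm²

At z = 2.56 mm: the sphere: section is a regular 24-gon, circumradius = √(r²−h²) = √(11²−8.44²) = 7.055 (area = (24/2)·7.055²·sin(360°/24) = 154.57 mm²); the cone at (-0.5, 4) (r1=3→r2=1.5) has section circumradius 2.955 here — a regular 24-gon (area = (24/2)·2.955²·sin(360°/24) = 27.11 mm²); the sphere at (2, 3): section is a regular 24-gon, circumradius = √(r²−h²) = √(8²−0.44²) = 7.988 (area = (24/2)·7.988²·sin(360°/24) = 198.17 mm²); After the difference (first − rest): starting from the r=11 sphere (154.57 mm²), the cone at (-0.5, 4) lies wholly inside it (removes its full 27.11 mm² and its 18.51 mm outline becomes a hole wall); the r=8 sphere at (2, 3) partially overlaps it — only the 94.00 mm² overlap (of its 198.17 mm²) is removed, clipping the outline — area = 33.45 mm². Overall, the cross-section is a single solid region. Net area = 33.45 mm².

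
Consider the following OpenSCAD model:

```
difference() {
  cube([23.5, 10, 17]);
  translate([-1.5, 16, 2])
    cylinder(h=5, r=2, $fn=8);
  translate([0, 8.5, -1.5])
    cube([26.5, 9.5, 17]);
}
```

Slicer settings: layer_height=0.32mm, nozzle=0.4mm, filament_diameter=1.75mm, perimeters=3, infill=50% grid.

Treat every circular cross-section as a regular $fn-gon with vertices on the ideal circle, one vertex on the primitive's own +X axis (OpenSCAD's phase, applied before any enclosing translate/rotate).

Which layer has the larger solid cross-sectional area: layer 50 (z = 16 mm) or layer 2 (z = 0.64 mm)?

Layer 50 (z = 16): the 23.5×10 cube contributes its full rectangle (area 235.00 mm²); the cylinder at (-1.5, 16) does not reach this height (z outside [2, 7]); the cube at (0, 8.5) is absent (z outside [-1.5, 15.5]); Taking the first minus the rest: none of the subtracted shapes is present at this height, so the 23.5×10 cube is unchanged — area = 235.00 mm². So its area = 235.00 mm². Layer 2 (z = 0.64): the 23.5×10 cube contributes its full rectangle (area 235.00 mm²); the cylinder at (-1.5, 16) is absent (z outside [2, 7]); the cube at (0, 8.5) (footprint 26.5×9.5) is included at this height (area 251.75 mm²); After the difference (first − rest): starting from the 23.5×10 cube (235.00 mm²), the 26.5×9.5 cube at (0, 8.5) partially overlaps it — only the 35.25 mm² overlap (of its 251.75 mm²) is removed, clipping the outline — area = 199.75 mm². So its area = 199.75 mm². Layer 50 is larger (235.00 vs 199.75 mm²).

layer 50 (z = 16 mm)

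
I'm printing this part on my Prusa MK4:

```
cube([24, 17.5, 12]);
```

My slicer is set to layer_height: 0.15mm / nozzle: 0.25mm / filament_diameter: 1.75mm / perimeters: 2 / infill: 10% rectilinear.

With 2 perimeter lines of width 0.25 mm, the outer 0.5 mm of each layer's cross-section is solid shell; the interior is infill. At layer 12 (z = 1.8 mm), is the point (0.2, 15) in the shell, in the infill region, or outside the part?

shell

At z = 1.8 mm: the cube (footprint 24×17.5) is included at this height. Overall, the cross-section is a single solid region. The nearest boundary edge runs (0.00, 17.50)→(0.00, 0.00); distance from the point to it = 0.20 mm. The point is inside the cross-section, 0.20 mm from the nearest boundary — within the 0.5 mm shell band (2 × 0.25).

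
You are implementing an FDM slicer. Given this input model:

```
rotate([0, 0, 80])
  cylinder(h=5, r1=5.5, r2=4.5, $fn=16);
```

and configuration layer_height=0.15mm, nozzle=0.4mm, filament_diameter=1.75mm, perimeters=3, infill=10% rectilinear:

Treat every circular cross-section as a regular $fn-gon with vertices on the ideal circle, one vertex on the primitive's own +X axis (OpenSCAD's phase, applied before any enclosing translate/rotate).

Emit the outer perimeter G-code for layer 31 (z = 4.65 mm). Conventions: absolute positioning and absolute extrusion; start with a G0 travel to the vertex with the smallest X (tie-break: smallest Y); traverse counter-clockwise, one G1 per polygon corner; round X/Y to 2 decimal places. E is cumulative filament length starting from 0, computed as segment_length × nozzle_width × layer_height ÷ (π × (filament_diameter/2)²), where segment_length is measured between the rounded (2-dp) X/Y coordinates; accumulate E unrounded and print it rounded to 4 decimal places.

G0 X-4.50 Y0.79 Z4.65
G1 X-4.46 Y-0.99 E0.0444
G1 X-3.74 Y-2.62 E0.0889
G1 X-2.46 Y-3.85 E0.1331
G1 X-0.79 Y-4.50 E0.1778
G1 X0.99 Y-4.46 E0.2223
G1 X2.62 Y-3.74 E0.2667
G1 X3.85 Y-2.46 E0.3110
G1 X4.50 Y-0.79 E0.3557
G1 X4.46 Y0.99 E0.4001
G1 X3.74 Y2.62 E0.4446
G1 X2.46 Y3.85 E0.4888
G1 X0.79 Y4.50 E0.5335
G1 X-0.99 Y4.46 E0.5780
G1 X-2.62 Y3.74 E0.6224
G1 X-3.85 Y2.46 E0.6667
G1 X-4.50 Y0.79 E0.7114

At z = 4.65 mm: the cone (r1=5.5→r2=4.5) has section circumradius 4.570 here — a regular 16-gon; (rotated 80° about Z; rotation is an isometry so areas/perimeters/island counts are preserved). The outline is a single polygon with 16 vertices. Extrusion per mm of travel: 0.4 × 0.15 / (π × 0.875²) = 0.024945. Accumulating E over each segment gives final E = 0.7114.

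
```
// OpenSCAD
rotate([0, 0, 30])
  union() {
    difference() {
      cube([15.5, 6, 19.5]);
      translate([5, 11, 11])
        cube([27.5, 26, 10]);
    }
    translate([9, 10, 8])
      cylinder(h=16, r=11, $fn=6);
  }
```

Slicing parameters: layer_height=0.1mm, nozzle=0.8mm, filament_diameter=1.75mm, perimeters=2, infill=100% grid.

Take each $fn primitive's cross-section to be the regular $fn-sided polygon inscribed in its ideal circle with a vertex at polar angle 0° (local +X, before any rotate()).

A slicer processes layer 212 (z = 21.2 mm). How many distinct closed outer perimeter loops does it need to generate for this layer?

At z = 21.2 mm: the cube is not intersected at this z (z outside [0, 19.5]); the cube at (5, 11) does not reach this height (z outside [11, 21]); After the difference (first − rest): the first operand is absent here, so nothing remains; the r=11 cylinder at (9, 10) gives a regular 6-gon of circumradius 11 (constant along its height); Merging all regions: only the r=11 cylinder at (9, 10) is present, so the union is just that shape — 1 connected region; (whole slice rotated 30° about Z — lengths, areas and connectivity unchanged). The result has 1 disconnected region.

1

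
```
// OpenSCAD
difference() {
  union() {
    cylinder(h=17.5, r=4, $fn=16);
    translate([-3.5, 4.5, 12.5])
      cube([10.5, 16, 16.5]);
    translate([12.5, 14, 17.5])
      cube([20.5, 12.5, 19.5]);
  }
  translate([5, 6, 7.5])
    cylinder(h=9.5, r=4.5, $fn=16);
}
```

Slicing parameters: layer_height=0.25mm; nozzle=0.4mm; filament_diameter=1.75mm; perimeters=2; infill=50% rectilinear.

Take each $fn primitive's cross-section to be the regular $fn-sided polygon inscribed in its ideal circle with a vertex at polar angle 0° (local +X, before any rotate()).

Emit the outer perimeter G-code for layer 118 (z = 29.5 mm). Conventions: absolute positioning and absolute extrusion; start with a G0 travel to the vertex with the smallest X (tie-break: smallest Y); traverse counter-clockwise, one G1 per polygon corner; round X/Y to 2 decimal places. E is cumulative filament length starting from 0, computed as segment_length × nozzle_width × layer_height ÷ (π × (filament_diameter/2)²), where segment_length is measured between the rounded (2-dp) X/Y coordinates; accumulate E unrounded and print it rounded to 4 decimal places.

G0 X12.50 Y14.00 Z29.50
G1 X33.00 Y14.00 E0.8523
G1 X33.00 Y26.50 E1.3720
G1 X12.50 Y26.50 E2.2243
G1 X12.50 Y14.00 E2.7440

At z = 29.5 mm: the cylinder is absent (z outside [0, 17.5]); the cube at (-3.5, 4.5) does not reach this height (z outside [12.5, 29]); the cube at (12.5, 14) (footprint 20.5×12.5) is included at this height; Merging all regions: only the 20.5×12.5 cube at (12.5, 14) is present, so the union is just that shape — 1 connected region; the cylinder at (5, 6) is not intersected at this z (z outside [7.5, 17]); After the difference (first − rest): none of the subtracted shapes is present at this height, so the result so far is unchanged — 1 connected region. The outline is a single polygon with 4 vertices. Extrusion per mm of travel: 0.4 × 0.25 / (π × 0.875²) = 0.041575. Accumulating E over each segment gives final E = 2.7440.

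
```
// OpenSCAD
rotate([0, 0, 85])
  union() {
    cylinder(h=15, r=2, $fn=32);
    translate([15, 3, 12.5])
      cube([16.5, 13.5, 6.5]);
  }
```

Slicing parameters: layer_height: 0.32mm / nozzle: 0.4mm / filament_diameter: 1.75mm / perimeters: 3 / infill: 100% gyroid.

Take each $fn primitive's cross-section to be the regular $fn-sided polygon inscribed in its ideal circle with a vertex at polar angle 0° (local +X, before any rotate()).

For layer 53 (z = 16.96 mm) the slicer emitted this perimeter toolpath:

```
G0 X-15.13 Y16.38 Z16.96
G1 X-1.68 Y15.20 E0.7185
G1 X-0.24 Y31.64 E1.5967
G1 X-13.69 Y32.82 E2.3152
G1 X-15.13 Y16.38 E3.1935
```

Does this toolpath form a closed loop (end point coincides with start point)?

yes

Start point (G0): (-15.13, 16.38). End point (last G1): the path returns to the start — closed.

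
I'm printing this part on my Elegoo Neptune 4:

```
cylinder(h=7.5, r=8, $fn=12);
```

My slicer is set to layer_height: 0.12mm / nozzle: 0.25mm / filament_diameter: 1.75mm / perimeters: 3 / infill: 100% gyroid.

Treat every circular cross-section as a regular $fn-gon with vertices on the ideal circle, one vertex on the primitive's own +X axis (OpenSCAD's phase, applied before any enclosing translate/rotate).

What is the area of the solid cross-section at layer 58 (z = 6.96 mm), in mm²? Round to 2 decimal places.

At z = 6.96 mm: the r=8 cylinder contributes a regular 12-gon of circumradius 8 (area = (12/2)·8.000²·sin(360°/12) = 192.00 mm²). Overall, the cross-section is a single solid region. Net area = 192.00 mm².

192.00 mm²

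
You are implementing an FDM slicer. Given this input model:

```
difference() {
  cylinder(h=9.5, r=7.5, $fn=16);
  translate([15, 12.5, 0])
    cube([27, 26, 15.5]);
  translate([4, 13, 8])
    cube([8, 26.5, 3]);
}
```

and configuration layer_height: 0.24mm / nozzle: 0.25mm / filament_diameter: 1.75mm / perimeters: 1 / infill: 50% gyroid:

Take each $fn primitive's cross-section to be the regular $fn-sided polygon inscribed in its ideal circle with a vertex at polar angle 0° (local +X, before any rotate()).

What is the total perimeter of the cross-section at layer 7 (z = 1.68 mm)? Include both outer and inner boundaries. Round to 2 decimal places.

At z = 1.68 mm: the r=7.5 cylinder gives a regular 16-gon of circumradius 7.5 (constant along its height) (perimeter = 2·16·7.500·sin(180°/16) = 46.82 mm); the 27×26 cube at (15, 12.5) contributes its full rectangle (perimeter 106.00 mm); the cube at (4, 13) is not intersected at this z (z outside [8, 11]); Subtracting the remaining from the first: starting from the r=7.5 cylinder, the 27×26 cube at (15, 12.5) misses the remaining region (no effect) — boundary = 46.82 mm. Overall, the cross-section is a single solid region. Total boundary length (outer) = 46.82 mm.

46.82 mm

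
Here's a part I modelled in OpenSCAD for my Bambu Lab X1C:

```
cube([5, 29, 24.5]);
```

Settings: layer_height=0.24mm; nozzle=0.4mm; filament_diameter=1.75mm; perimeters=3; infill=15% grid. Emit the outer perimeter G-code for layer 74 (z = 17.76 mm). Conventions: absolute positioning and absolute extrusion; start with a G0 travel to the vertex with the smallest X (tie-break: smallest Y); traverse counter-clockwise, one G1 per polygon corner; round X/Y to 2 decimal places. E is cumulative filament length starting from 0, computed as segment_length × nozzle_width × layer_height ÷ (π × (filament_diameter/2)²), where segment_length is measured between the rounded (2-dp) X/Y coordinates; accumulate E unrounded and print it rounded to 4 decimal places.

G0 X0.00 Y0.00 Z17.76
G1 X5.00 Y0.00 E0.1996
G1 X5.00 Y29.00 E1.3570
G1 X0.00 Y29.00 E1.5566
G1 X0.00 Y0.00 E2.7140

At z = 17.76 mm: the cube is present — its section is the full 5×29 rectangle. The outline is a single polygon with 4 vertices. Extrusion per mm of travel: 0.4 × 0.24 / (π × 0.875²) = 0.039912. Accumulating E over each segment gives final E = 2.7140.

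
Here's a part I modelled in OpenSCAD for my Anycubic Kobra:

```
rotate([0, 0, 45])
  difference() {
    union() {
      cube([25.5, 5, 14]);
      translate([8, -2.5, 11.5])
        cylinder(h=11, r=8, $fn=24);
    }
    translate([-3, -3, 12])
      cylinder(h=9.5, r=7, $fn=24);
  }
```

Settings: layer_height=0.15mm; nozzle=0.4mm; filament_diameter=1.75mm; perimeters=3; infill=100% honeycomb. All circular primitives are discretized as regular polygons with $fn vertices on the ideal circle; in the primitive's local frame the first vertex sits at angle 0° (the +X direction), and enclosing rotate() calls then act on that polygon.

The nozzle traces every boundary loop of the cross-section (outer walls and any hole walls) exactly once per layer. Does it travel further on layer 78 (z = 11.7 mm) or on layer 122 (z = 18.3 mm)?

Layer 78 (z = 11.7): the 25.5×5 cube contributes its full rectangle (perimeter 61.00 mm); the cylinder at (8, -2.5): section is a regular 24-gon, circumradius r=8 (perimeter = 2·24·8.000·sin(180°/24) = 50.12 mm); Taking the union: the regions partially overlap (shared area 58.63 mm²), so the edge portions inside another operand are dropped and the merged outline is re-measured after clipping — boundary = 76.19 mm; the cylinder at (-3, -3) does not reach this height (z outside [12, 21.5]); Subtracting the remaining from the first: none of the subtracted shapes is present at this height, so the result so far is unchanged — boundary = 76.19 mm; (whole slice rotated 45° about Z — lengths, areas and connectivity unchanged). So its perimeter = 76.19 mm. Layer 122 (z = 18.3): the cube does not reach this height (z outside [0, 14]); the r=8 cylinder at (8, -2.5) contributes a regular 24-gon of circumradius 8 (perimeter = 2·24·8.000·sin(180°/24) = 50.12 mm); Merging all regions: only the r=8 cylinder at (8, -2.5) is present, so the union is just that shape — boundary = 50.12 mm; the r=7 cylinder at (-3, -3) contributes a regular 24-gon of circumradius 7 (perimeter = 2·24·7.000·sin(180°/24) = 43.86 mm); Subtracting the remaining from the first: starting from the result so far, the r=7 cylinder at (-3, -3) partially overlaps it — only the 26.86 mm² overlap (of its 152.19 mm²) is removed, clipping the outline — boundary = 50.44 mm; (rotated 45° about Z; rotation is an isometry so areas/perimeters/island counts are preserved). So its perimeter = 50.44 mm. Layer 78 is larger (76.19 vs 50.44 mm).

layer 78 (z = 11.7 mm)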